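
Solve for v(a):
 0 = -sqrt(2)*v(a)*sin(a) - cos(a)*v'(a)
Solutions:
 v(a) = C1*cos(a)^(sqrt(2))


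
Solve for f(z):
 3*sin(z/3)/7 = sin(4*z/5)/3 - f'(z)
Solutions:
 f(z) = C1 + 9*cos(z/3)/7 - 5*cos(4*z/5)/12


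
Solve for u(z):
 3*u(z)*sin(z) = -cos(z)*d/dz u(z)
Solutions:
 u(z) = C1*cos(z)^3


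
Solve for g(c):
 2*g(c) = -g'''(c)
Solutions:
 g(c) = C3*exp(-2^(1/3)*c) + (C1*sin(2^(1/3)*sqrt(3)*c/2) + C2*cos(2^(1/3)*sqrt(3)*c/2))*exp(2^(1/3)*c/2)


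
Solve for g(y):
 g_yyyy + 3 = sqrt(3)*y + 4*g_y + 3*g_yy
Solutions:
 g(y) = C1 + C2*exp(-y*((sqrt(3) + 2)^(-1/3) + (sqrt(3) + 2)^(1/3))/2)*sin(sqrt(3)*y*(-(sqrt(3) + 2)^(1/3) + (sqrt(3) + 2)^(-1/3))/2) + C3*exp(-y*((sqrt(3) + 2)^(-1/3) + (sqrt(3) + 2)^(1/3))/2)*cos(sqrt(3)*y*(-(sqrt(3) + 2)^(1/3) + (sqrt(3) + 2)^(-1/3))/2) + C4*exp(y*((sqrt(3) + 2)^(-1/3) + (sqrt(3) + 2)^(1/3))) - sqrt(3)*y^2/8 + 3*sqrt(3)*y/16 + 3*y/4


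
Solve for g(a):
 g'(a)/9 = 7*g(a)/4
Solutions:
 g(a) = C1*exp(63*a/4)


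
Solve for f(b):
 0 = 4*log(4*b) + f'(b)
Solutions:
 f(b) = C1 - 4*b*log(b) - b*log(256) + 4*b


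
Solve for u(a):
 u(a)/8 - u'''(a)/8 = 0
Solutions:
 u(a) = C3*exp(a) + (C1*sin(sqrt(3)*a/2) + C2*cos(sqrt(3)*a/2))*exp(-a/2)


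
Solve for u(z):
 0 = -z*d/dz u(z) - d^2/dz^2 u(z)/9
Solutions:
 u(z) = C1 + C2*erf(3*sqrt(2)*z/2)


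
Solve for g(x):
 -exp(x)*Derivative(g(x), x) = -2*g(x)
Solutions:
 g(x) = C1*exp(-2*exp(-x))


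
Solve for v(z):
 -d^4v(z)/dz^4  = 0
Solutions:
 v(z) = C1 + C2*z + C3*z^2 + C4*z^3


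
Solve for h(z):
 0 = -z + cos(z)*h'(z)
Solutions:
 h(z) = C1 + Integral(z/cos(z), z)


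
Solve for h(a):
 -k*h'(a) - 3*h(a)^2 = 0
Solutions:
 h(a) = k/(C1*k + 3*a)


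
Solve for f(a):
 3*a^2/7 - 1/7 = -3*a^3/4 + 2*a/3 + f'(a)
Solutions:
 f(a) = C1 + 3*a^4/16 + a^3/7 - a^2/3 - a/7


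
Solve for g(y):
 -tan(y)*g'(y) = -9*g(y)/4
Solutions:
 g(y) = C1*sin(y)^(9/4)


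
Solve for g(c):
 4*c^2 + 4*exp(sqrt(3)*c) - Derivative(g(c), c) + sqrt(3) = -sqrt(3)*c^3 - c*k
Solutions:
 g(c) = C1 + sqrt(3)*c^4/4 + 4*c^3/3 + c^2*k/2 + sqrt(3)*c + 4*sqrt(3)*exp(sqrt(3)*c)/3


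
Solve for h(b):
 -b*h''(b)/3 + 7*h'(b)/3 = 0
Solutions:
 h(b) = C1 + C2*b^8


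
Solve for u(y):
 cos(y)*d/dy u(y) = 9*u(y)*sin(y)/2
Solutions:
 u(y) = C1/cos(y)^(9/2)


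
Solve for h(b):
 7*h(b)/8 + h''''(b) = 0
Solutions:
 h(b) = (C1*sin(2^(3/4)*7^(1/4)*b/4) + C2*cos(2^(3/4)*7^(1/4)*b/4))*exp(-2^(3/4)*7^(1/4)*b/4) + (C3*sin(2^(3/4)*7^(1/4)*b/4) + C4*cos(2^(3/4)*7^(1/4)*b/4))*exp(2^(3/4)*7^(1/4)*b/4)


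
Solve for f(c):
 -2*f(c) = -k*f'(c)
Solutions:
 f(c) = C1*exp(2*c/k)


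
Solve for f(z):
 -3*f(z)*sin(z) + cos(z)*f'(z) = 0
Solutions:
 f(z) = C1/cos(z)^3


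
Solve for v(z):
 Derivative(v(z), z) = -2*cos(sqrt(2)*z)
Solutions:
 v(z) = C1 - sqrt(2)*sin(sqrt(2)*z)


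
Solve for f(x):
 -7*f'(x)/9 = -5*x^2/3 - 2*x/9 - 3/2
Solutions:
 f(x) = C1 + 5*x^3/7 + x^2/7 + 27*x/14


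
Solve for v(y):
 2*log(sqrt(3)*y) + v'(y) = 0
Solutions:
 v(y) = C1 - 2*y*log(y) - y*log(3) + 2*y


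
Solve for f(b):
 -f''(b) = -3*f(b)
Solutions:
 f(b) = C1*exp(-sqrt(3)*b) + C2*exp(sqrt(3)*b)


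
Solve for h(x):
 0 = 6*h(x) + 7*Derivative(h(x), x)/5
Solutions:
 h(x) = C1*exp(-30*x/7)


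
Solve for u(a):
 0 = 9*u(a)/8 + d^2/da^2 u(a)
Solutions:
 u(a) = C1*sin(3*sqrt(2)*a/4) + C2*cos(3*sqrt(2)*a/4)


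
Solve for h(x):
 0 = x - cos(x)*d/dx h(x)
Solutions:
 h(x) = C1 + Integral(x/cos(x), x)


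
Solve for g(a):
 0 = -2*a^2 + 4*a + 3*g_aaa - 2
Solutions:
 g(a) = C1 + C2*a + C3*a^2 + a^5/90 - a^4/18 + a^3/9


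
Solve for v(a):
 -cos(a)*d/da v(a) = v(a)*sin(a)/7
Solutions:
 v(a) = C1*cos(a)^(1/7)


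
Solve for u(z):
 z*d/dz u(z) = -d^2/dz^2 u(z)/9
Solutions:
 u(z) = C1 + C2*erf(3*sqrt(2)*z/2)


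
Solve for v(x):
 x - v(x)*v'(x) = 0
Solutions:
 v(x) = -sqrt(C1 + x^2)
 v(x) = sqrt(C1 + x^2)


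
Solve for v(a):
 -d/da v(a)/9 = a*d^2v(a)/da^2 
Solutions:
 v(a) = C1 + C2*a^(8/9)


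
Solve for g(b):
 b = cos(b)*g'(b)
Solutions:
 g(b) = C1 + Integral(b/cos(b), b)


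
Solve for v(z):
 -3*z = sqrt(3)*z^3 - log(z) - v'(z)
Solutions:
 v(z) = C1 + sqrt(3)*z^4/4 + 3*z^2/2 - z*log(z) + z


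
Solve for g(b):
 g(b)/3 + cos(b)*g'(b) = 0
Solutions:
 g(b) = C1*(sin(b) - 1)^(1/6)/(sin(b) + 1)^(1/6)


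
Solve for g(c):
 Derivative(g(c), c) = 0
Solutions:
 g(c) = C1


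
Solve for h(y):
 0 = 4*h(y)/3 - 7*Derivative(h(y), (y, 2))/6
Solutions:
 h(y) = C1*exp(-2*sqrt(14)*y/7) + C2*exp(2*sqrt(14)*y/7)


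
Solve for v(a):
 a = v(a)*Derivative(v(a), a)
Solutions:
 v(a) = -sqrt(C1 + a^2)
 v(a) = sqrt(C1 + a^2)


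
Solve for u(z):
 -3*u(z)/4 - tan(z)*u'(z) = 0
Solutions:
 u(z) = C1/sin(z)^(3/4)


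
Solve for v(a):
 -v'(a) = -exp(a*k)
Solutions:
 v(a) = C1 + exp(a*k)/k


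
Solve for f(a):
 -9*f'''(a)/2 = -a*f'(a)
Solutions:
 f(a) = C1 + Integral(C2*airyai(6^(1/3)*a/3) + C3*airybi(6^(1/3)*a/3), a)


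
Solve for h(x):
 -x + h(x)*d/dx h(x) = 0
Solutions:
 h(x) = -sqrt(C1 + x^2)
 h(x) = sqrt(C1 + x^2)


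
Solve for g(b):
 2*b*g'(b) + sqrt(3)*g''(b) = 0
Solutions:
 g(b) = C1 + C2*erf(3^(3/4)*b/3)


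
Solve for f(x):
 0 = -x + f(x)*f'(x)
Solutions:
 f(x) = -sqrt(C1 + x^2)
 f(x) = sqrt(C1 + x^2)


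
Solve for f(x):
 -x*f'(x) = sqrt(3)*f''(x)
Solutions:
 f(x) = C1 + C2*erf(sqrt(2)*3^(3/4)*x/6)


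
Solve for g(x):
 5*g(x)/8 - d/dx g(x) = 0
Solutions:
 g(x) = C1*exp(5*x/8)


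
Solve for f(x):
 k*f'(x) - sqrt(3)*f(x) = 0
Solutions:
 f(x) = C1*exp(sqrt(3)*x/k)


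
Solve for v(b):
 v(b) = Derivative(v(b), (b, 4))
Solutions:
 v(b) = C1*exp(-b) + C2*exp(b) + C3*sin(b) + C4*cos(b)


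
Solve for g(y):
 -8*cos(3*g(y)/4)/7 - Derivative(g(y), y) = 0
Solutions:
 8*y/7 - 2*log(sin(3*g(y)/4) - 1)/3 + 2*log(sin(3*g(y)/4) + 1)/3 = C1


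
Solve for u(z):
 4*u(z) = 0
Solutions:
 u(z) = 0


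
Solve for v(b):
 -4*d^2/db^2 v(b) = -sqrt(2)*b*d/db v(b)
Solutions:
 v(b) = C1 + C2*erfi(2^(3/4)*b/4)


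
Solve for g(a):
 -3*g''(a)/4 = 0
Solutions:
 g(a) = C1 + C2*a


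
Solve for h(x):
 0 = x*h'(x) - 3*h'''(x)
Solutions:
 h(x) = C1 + Integral(C2*airyai(3^(2/3)*x/3) + C3*airybi(3^(2/3)*x/3), x)


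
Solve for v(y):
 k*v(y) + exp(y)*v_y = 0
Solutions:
 v(y) = C1*exp(k*exp(-y))


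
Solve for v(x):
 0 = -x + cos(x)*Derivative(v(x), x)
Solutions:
 v(x) = C1 + Integral(x/cos(x), x)


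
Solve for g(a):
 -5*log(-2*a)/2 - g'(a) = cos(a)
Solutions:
 g(a) = C1 - 5*a*log(-a)/2 - 5*a*log(2)/2 + 5*a/2 - sin(a)


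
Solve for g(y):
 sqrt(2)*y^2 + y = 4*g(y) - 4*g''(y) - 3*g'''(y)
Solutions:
 g(y) = C1*exp(-y*(8*2^(2/3)/(9*sqrt(537) + 211)^(1/3) + 8 + 2^(1/3)*(9*sqrt(537) + 211)^(1/3))/18)*sin(2^(1/3)*sqrt(3)*y*(-(9*sqrt(537) + 211)^(1/3) + 8*2^(1/3)/(9*sqrt(537) + 211)^(1/3))/18) + C2*exp(-y*(8*2^(2/3)/(9*sqrt(537) + 211)^(1/3) + 8 + 2^(1/3)*(9*sqrt(537) + 211)^(1/3))/18)*cos(2^(1/3)*sqrt(3)*y*(-(9*sqrt(537) + 211)^(1/3) + 8*2^(1/3)/(9*sqrt(537) + 211)^(1/3))/18) + C3*exp(y*(-4 + 8*2^(2/3)/(9*sqrt(537) + 211)^(1/3) + 2^(1/3)*(9*sqrt(537) + 211)^(1/3))/9) + sqrt(2)*y^2/4 + y/4 + sqrt(2)/2


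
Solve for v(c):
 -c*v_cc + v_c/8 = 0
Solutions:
 v(c) = C1 + C2*c^(9/8)


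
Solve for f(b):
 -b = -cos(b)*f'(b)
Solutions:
 f(b) = C1 + Integral(b/cos(b), b)


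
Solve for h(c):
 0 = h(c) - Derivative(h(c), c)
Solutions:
 h(c) = C1*exp(c)


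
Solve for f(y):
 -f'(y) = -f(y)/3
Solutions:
 f(y) = C1*exp(y/3)


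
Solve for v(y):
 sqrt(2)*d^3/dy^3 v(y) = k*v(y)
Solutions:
 v(y) = C1*exp(2^(5/6)*k^(1/3)*y/2) + C2*exp(2^(5/6)*k^(1/3)*y*(-1 + sqrt(3)*I)/4) + C3*exp(-2^(5/6)*k^(1/3)*y*(1 + sqrt(3)*I)/4)


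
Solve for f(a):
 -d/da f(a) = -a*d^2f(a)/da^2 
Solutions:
 f(a) = C1 + C2*a^2


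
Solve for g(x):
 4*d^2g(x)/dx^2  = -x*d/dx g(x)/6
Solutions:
 g(x) = C1 + C2*erf(sqrt(3)*x/12)


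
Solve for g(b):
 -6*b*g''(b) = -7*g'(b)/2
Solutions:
 g(b) = C1 + C2*b^(19/12)


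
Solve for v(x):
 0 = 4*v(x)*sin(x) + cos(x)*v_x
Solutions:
 v(x) = C1*cos(x)^4


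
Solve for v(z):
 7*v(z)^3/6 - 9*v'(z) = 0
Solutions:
 v(z) = -3*sqrt(3)*sqrt(-1/(C1 + 7*z))
 v(z) = 3*sqrt(3)*sqrt(-1/(C1 + 7*z))


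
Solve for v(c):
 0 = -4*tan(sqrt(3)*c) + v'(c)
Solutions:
 v(c) = C1 - 4*sqrt(3)*log(cos(sqrt(3)*c))/3


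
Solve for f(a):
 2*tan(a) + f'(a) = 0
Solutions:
 f(a) = C1 + 2*log(cos(a))


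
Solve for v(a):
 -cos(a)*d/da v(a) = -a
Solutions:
 v(a) = C1 + Integral(a/cos(a), a)


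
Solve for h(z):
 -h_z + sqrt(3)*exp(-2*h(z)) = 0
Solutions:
 h(z) = log(-sqrt(C1 + 2*sqrt(3)*z))
 h(z) = log(C1 + 2*sqrt(3)*z)/2


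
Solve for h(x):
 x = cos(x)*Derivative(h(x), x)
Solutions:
 h(x) = C1 + Integral(x/cos(x), x)


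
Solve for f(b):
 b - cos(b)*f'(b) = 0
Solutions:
 f(b) = C1 + Integral(b/cos(b), b)


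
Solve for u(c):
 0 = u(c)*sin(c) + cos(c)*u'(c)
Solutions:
 u(c) = C1*cos(c)


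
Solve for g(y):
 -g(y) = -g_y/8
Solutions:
 g(y) = C1*exp(8*y)


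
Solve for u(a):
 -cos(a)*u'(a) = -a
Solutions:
 u(a) = C1 + Integral(a/cos(a), a)


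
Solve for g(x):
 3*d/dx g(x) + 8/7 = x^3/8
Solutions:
 g(x) = C1 + x^4/96 - 8*x/21


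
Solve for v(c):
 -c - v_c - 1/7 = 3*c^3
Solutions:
 v(c) = C1 - 3*c^4/4 - c^2/2 - c/7


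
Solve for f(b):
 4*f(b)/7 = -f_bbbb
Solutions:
 f(b) = (C1*sin(7^(3/4)*b/7) + C2*cos(7^(3/4)*b/7))*exp(-7^(3/4)*b/7) + (C3*sin(7^(3/4)*b/7) + C4*cos(7^(3/4)*b/7))*exp(7^(3/4)*b/7)


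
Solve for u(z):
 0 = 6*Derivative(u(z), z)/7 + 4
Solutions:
 u(z) = C1 - 14*z/3


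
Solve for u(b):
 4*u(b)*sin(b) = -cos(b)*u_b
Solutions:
 u(b) = C1*cos(b)^4


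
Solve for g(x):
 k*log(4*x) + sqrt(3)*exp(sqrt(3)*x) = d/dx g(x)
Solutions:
 g(x) = C1 + k*x*log(x) + k*x*(-1 + 2*log(2)) + exp(sqrt(3)*x)


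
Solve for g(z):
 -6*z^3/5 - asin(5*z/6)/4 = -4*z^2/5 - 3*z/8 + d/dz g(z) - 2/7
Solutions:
 g(z) = C1 - 3*z^4/10 + 4*z^3/15 + 3*z^2/16 - z*asin(5*z/6)/4 + 2*z/7 - sqrt(36 - 25*z^2)/20


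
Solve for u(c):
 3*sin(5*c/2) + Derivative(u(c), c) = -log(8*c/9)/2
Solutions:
 u(c) = C1 - c*log(c)/2 - 3*c*log(2)/2 + c/2 + c*log(3) + 6*cos(5*c/2)/5


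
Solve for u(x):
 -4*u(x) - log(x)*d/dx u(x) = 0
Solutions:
 u(x) = C1*exp(-4*li(x))


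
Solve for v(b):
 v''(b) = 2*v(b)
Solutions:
 v(b) = C1*exp(-sqrt(2)*b) + C2*exp(sqrt(2)*b)


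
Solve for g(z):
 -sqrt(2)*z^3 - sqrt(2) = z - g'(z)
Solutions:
 g(z) = C1 + sqrt(2)*z^4/4 + z^2/2 + sqrt(2)*z


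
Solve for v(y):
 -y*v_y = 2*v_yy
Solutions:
 v(y) = C1 + C2*erf(y/2)


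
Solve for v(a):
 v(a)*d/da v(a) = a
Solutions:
 v(a) = -sqrt(C1 + a^2)
 v(a) = sqrt(C1 + a^2)


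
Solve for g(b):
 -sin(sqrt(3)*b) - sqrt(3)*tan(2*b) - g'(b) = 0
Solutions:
 g(b) = C1 + sqrt(3)*log(cos(2*b))/2 + sqrt(3)*cos(sqrt(3)*b)/3


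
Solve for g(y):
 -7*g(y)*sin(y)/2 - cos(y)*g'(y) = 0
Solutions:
 g(y) = C1*cos(y)^(7/2)


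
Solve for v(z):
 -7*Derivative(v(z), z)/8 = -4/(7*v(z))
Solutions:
 v(z) = -sqrt(C1 + 64*z)/7
 v(z) = sqrt(C1 + 64*z)/7


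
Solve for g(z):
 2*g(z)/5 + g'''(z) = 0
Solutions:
 g(z) = C3*exp(-2^(1/3)*5^(2/3)*z/5) + (C1*sin(2^(1/3)*sqrt(3)*5^(2/3)*z/10) + C2*cos(2^(1/3)*sqrt(3)*5^(2/3)*z/10))*exp(2^(1/3)*5^(2/3)*z/10)


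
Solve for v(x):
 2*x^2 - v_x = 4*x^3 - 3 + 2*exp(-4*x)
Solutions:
 v(x) = C1 - x^4 + 2*x^3/3 + 3*x + exp(-4*x)/2


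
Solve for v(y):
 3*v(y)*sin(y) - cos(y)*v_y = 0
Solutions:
 v(y) = C1/cos(y)^3


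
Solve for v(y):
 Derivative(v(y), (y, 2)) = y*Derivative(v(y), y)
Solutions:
 v(y) = C1 + C2*erfi(sqrt(2)*y/2)


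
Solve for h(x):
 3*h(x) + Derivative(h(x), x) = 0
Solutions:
 h(x) = C1*exp(-3*x)


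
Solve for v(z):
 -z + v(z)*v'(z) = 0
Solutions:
 v(z) = -sqrt(C1 + z^2)
 v(z) = sqrt(C1 + z^2)


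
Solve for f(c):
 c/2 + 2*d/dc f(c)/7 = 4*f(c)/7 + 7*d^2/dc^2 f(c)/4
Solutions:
 f(c) = 7*c/8 + (C1*sin(16*sqrt(3)*c/49) + C2*cos(16*sqrt(3)*c/49))*exp(4*c/49) + 7/16


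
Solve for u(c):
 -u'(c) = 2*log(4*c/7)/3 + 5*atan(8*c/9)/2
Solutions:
 u(c) = C1 - 2*c*log(c)/3 - 5*c*atan(8*c/9)/2 - 4*c*log(2)/3 + 2*c/3 + 2*c*log(7)/3 + 45*log(64*c^2 + 81)/32


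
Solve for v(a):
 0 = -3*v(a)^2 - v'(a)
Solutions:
 v(a) = 1/(C1 + 3*a)


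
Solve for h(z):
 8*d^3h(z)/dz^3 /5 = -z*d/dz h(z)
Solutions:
 h(z) = C1 + Integral(C2*airyai(-5^(1/3)*z/2) + C3*airybi(-5^(1/3)*z/2), z)


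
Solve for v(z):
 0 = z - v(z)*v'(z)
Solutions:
 v(z) = -sqrt(C1 + z^2)
 v(z) = sqrt(C1 + z^2)


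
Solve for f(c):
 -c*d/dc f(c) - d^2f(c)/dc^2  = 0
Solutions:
 f(c) = C1 + C2*erf(sqrt(2)*c/2)


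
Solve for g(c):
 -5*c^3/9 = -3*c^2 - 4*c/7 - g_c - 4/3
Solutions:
 g(c) = C1 + 5*c^4/36 - c^3 - 2*c^2/7 - 4*c/3


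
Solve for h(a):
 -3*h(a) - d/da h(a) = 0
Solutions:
 h(a) = C1*exp(-3*a)


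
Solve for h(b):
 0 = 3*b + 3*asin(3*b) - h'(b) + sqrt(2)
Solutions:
 h(b) = C1 + 3*b^2/2 + 3*b*asin(3*b) + sqrt(2)*b + sqrt(1 - 9*b^2)


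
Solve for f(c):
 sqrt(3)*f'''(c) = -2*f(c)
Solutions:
 f(c) = C3*exp(-2^(1/3)*3^(5/6)*c/3) + (C1*sin(6^(1/3)*c/2) + C2*cos(6^(1/3)*c/2))*exp(2^(1/3)*3^(5/6)*c/6)


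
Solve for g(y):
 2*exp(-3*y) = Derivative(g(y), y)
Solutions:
 g(y) = C1 - 2*exp(-3*y)/3


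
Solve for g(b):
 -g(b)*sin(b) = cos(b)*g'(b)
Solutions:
 g(b) = C1*cos(b)


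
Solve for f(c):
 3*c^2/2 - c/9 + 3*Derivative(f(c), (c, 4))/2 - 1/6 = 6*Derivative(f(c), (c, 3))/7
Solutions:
 f(c) = C1 + C2*c + C3*c^2 + C4*exp(4*c/7) + 7*c^5/240 + 1295*c^4/5184 + 8897*c^3/5184


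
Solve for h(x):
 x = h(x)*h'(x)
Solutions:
 h(x) = -sqrt(C1 + x^2)
 h(x) = sqrt(C1 + x^2)


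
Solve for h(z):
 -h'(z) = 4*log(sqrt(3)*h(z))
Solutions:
 Integral(1/(2*log(_y) + log(3)), (_y, h(z)))/2 = C1 - z


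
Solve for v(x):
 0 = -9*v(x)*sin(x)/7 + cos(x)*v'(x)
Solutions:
 v(x) = C1/cos(x)^(9/7)


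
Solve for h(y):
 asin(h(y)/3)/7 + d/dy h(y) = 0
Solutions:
 Integral(1/asin(_y/3), (_y, h(y))) = C1 - y/7


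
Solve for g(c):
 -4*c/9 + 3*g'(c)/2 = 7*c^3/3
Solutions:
 g(c) = C1 + 7*c^4/18 + 4*c^2/27


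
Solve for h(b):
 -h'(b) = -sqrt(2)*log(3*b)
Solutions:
 h(b) = C1 + sqrt(2)*b*log(b) - sqrt(2)*b + sqrt(2)*b*log(3)


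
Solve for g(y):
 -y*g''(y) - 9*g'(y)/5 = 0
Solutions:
 g(y) = C1 + C2/y^(4/5)


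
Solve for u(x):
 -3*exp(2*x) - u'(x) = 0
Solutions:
 u(x) = C1 - 3*exp(2*x)/2


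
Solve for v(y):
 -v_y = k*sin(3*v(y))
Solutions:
 v(y) = -acos((-C1 - exp(6*k*y))/(C1 - exp(6*k*y)))/3 + 2*pi/3
 v(y) = acos((-C1 - exp(6*k*y))/(C1 - exp(6*k*y)))/3


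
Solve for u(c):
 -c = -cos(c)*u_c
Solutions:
 u(c) = C1 + Integral(c/cos(c), c)


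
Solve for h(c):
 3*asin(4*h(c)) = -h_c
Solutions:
 Integral(1/asin(4*_y), (_y, h(c))) = C1 - 3*c


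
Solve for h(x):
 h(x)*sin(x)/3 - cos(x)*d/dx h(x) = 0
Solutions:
 h(x) = C1/cos(x)^(1/3)


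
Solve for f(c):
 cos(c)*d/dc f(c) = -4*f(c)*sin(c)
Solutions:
 f(c) = C1*cos(c)^4


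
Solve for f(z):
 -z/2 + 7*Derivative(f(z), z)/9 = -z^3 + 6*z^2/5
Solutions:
 f(z) = C1 - 9*z^4/28 + 18*z^3/35 + 9*z^2/28


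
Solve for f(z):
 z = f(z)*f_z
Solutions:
 f(z) = -sqrt(C1 + z^2)
 f(z) = sqrt(C1 + z^2)


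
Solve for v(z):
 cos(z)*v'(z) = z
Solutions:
 v(z) = C1 + Integral(z/cos(z), z)


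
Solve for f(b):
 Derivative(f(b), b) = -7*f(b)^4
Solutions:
 f(b) = (-3^(2/3) - 3*3^(1/6)*I)*(1/(C1 + 7*b))^(1/3)/6
 f(b) = (-3^(2/3) + 3*3^(1/6)*I)*(1/(C1 + 7*b))^(1/3)/6
 f(b) = (1/(C1 + 21*b))^(1/3)


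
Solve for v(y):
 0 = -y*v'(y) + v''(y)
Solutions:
 v(y) = C1 + C2*erfi(sqrt(2)*y/2)


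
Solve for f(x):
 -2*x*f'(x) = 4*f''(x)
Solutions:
 f(x) = C1 + C2*erf(x/2)


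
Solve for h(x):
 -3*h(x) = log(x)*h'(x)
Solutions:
 h(x) = C1*exp(-3*li(x))


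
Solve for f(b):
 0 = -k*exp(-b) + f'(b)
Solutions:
 f(b) = C1 - k*exp(-b)


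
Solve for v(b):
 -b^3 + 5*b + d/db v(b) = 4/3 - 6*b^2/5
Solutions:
 v(b) = C1 + b^4/4 - 2*b^3/5 - 5*b^2/2 + 4*b/3


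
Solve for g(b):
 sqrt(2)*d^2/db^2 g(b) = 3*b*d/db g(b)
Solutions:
 g(b) = C1 + C2*erfi(2^(1/4)*sqrt(3)*b/2)


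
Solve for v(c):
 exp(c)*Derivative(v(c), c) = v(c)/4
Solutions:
 v(c) = C1*exp(-exp(-c)/4)


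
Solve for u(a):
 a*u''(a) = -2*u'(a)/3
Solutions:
 u(a) = C1 + C2*a^(1/3)


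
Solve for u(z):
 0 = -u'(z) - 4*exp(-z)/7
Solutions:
 u(z) = C1 + 4*exp(-z)/7


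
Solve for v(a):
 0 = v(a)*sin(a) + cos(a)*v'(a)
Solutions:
 v(a) = C1*cos(a)


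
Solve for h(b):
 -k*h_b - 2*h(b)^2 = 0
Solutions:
 h(b) = k/(C1*k + 2*b)


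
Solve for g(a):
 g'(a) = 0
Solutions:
 g(a) = C1


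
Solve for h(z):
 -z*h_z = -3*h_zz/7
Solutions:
 h(z) = C1 + C2*erfi(sqrt(42)*z/6)


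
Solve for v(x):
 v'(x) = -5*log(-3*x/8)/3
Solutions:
 v(x) = C1 - 5*x*log(-x)/3 + x*(-5*log(3)/3 + 5/3 + 5*log(2))


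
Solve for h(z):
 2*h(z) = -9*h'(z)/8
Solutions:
 h(z) = C1*exp(-16*z/9)


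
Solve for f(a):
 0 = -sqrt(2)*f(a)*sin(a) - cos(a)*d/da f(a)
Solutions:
 f(a) = C1*cos(a)^(sqrt(2))


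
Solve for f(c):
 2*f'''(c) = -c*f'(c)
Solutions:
 f(c) = C1 + Integral(C2*airyai(-2^(2/3)*c/2) + C3*airybi(-2^(2/3)*c/2), c)


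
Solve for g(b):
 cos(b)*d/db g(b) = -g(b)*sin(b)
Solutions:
 g(b) = C1*cos(b)


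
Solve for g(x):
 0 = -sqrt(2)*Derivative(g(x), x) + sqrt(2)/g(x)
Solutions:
 g(x) = -sqrt(C1 + 2*x)
 g(x) = sqrt(C1 + 2*x)


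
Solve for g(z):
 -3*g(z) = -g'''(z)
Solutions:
 g(z) = C3*exp(3^(1/3)*z) + (C1*sin(3^(5/6)*z/2) + C2*cos(3^(5/6)*z/2))*exp(-3^(1/3)*z/2)


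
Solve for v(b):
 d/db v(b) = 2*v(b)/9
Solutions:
 v(b) = C1*exp(2*b/9)


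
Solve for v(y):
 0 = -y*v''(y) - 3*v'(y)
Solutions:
 v(y) = C1 + C2/y^2


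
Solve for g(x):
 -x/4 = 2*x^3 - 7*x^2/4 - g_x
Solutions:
 g(x) = C1 + x^4/2 - 7*x^3/12 + x^2/8


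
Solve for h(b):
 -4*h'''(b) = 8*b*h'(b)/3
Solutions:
 h(b) = C1 + Integral(C2*airyai(-2^(1/3)*3^(2/3)*b/3) + C3*airybi(-2^(1/3)*3^(2/3)*b/3), b)


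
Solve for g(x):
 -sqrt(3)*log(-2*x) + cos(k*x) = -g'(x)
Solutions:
 g(x) = C1 + sqrt(3)*x*(log(-x) - 1) + sqrt(3)*x*log(2) - Piecewise((sin(k*x)/k, Ne(k, 0)), (x, True))


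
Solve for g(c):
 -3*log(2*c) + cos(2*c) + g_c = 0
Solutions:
 g(c) = C1 + 3*c*log(c) - 3*c + 3*c*log(2) - sin(2*c)/2


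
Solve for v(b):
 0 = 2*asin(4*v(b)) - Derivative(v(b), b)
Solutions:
 Integral(1/asin(4*_y), (_y, v(b))) = C1 + 2*b


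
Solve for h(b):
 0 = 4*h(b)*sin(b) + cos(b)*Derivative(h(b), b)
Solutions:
 h(b) = C1*cos(b)^4


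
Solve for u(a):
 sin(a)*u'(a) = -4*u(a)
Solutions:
 u(a) = C1*(cos(a)^2 + 2*cos(a) + 1)/(cos(a)^2 - 2*cos(a) + 1)


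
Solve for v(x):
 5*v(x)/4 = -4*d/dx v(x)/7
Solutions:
 v(x) = C1*exp(-35*x/16)


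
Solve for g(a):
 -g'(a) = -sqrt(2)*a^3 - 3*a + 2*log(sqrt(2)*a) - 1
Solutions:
 g(a) = C1 + sqrt(2)*a^4/4 + 3*a^2/2 - 2*a*log(a) - a*log(2) + 3*a


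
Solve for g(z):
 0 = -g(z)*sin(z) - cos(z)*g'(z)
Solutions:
 g(z) = C1*cos(z)


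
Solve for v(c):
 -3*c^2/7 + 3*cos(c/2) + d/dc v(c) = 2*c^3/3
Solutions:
 v(c) = C1 + c^4/6 + c^3/7 - 6*sin(c/2)


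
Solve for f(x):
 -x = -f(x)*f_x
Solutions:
 f(x) = -sqrt(C1 + x^2)
 f(x) = sqrt(C1 + x^2)


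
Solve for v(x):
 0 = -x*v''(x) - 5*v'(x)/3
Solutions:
 v(x) = C1 + C2/x^(2/3)


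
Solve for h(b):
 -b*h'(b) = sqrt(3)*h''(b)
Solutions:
 h(b) = C1 + C2*erf(sqrt(2)*3^(3/4)*b/6)


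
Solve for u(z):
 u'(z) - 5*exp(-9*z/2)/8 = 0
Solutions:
 u(z) = C1 - 5*exp(-9*z/2)/36


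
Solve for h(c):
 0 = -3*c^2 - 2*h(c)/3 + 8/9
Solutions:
 h(c) = 4/3 - 9*c^2/2


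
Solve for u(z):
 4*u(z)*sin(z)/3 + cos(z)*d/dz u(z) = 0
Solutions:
 u(z) = C1*cos(z)^(4/3)


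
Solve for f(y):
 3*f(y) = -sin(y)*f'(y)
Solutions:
 f(y) = C1*(cos(y) + 1)^(3/2)/(cos(y) - 1)^(3/2)


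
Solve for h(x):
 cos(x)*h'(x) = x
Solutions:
 h(x) = C1 + Integral(x/cos(x), x)


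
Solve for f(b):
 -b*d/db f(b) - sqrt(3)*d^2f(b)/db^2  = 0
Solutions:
 f(b) = C1 + C2*erf(sqrt(2)*3^(3/4)*b/6)


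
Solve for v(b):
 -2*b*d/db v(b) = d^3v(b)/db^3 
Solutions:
 v(b) = C1 + Integral(C2*airyai(-2^(1/3)*b) + C3*airybi(-2^(1/3)*b), b)


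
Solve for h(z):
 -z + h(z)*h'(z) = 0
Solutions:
 h(z) = -sqrt(C1 + z^2)
 h(z) = sqrt(C1 + z^2)


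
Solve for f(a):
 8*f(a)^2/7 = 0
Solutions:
 f(a) = 0


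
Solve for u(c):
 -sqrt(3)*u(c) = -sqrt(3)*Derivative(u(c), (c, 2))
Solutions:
 u(c) = C1*exp(-c) + C2*exp(c)


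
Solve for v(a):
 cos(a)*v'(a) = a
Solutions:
 v(a) = C1 + Integral(a/cos(a), a)


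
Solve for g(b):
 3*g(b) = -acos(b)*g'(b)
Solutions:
 g(b) = C1*exp(-3*Integral(1/acos(b), b))


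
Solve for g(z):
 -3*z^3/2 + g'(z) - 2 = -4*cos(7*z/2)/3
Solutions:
 g(z) = C1 + 3*z^4/8 + 2*z - 8*sin(7*z/2)/21


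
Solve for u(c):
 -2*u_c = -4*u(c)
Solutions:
 u(c) = C1*exp(2*c)


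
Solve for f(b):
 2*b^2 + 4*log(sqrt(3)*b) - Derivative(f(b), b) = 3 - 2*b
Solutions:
 f(b) = C1 + 2*b^3/3 + b^2 + 4*b*log(b) - 7*b + b*log(9)


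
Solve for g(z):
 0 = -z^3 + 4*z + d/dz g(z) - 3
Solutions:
 g(z) = C1 + z^4/4 - 2*z^2 + 3*z


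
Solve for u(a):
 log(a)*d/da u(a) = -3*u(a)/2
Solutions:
 u(a) = C1*exp(-3*li(a)/2)


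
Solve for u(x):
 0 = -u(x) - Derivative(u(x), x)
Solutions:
 u(x) = C1*exp(-x)


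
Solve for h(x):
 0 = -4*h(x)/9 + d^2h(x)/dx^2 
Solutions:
 h(x) = C1*exp(-2*x/3) + C2*exp(2*x/3)


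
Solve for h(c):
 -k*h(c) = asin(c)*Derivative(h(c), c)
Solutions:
 h(c) = C1*exp(-k*Integral(1/asin(c), c))


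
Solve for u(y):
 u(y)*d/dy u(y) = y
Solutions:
 u(y) = -sqrt(C1 + y^2)
 u(y) = sqrt(C1 + y^2)


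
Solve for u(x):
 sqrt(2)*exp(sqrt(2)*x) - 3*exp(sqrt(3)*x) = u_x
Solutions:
 u(x) = C1 + exp(sqrt(2)*x) - sqrt(3)*exp(sqrt(3)*x)


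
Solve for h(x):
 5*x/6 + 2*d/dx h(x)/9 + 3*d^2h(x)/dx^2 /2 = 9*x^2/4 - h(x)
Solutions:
 h(x) = 9*x^2/4 - 11*x/6 + (C1*sin(sqrt(482)*x/27) + C2*cos(sqrt(482)*x/27))*exp(-2*x/27) - 685/108


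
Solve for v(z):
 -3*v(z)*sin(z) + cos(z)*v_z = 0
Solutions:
 v(z) = C1/cos(z)^3


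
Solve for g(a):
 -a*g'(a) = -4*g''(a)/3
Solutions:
 g(a) = C1 + C2*erfi(sqrt(6)*a/4)


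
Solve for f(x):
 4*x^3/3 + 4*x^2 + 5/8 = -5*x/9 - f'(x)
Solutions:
 f(x) = C1 - x^4/3 - 4*x^3/3 - 5*x^2/18 - 5*x/8


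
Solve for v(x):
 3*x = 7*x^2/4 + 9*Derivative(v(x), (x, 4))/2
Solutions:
 v(x) = C1 + C2*x + C3*x^2 + C4*x^3 - 7*x^6/6480 + x^5/180


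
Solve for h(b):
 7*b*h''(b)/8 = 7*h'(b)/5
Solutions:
 h(b) = C1 + C2*b^(13/5)


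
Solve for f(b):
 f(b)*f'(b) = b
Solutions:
 f(b) = -sqrt(C1 + b^2)
 f(b) = sqrt(C1 + b^2)


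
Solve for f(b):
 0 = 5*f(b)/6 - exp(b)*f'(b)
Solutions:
 f(b) = C1*exp(-5*exp(-b)/6)


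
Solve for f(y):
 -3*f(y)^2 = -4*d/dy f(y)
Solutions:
 f(y) = -4/(C1 + 3*y)


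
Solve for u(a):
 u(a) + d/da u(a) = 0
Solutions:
 u(a) = C1*exp(-a)


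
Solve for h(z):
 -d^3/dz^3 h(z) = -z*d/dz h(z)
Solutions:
 h(z) = C1 + Integral(C2*airyai(z) + C3*airybi(z), z)


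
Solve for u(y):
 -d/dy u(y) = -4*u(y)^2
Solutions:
 u(y) = -1/(C1 + 4*y)


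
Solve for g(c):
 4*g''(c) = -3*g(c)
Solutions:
 g(c) = C1*sin(sqrt(3)*c/2) + C2*cos(sqrt(3)*c/2)


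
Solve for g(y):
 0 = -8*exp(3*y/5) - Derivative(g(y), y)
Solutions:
 g(y) = C1 - 40*exp(3*y/5)/3


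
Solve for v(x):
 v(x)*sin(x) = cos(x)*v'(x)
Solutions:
 v(x) = C1/cos(x)


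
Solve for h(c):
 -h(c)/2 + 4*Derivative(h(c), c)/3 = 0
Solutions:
 h(c) = C1*exp(3*c/8)


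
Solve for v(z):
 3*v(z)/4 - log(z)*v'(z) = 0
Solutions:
 v(z) = C1*exp(3*li(z)/4)


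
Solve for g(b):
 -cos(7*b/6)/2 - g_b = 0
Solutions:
 g(b) = C1 - 3*sin(7*b/6)/7


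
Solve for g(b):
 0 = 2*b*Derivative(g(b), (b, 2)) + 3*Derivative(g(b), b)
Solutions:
 g(b) = C1 + C2/sqrt(b)


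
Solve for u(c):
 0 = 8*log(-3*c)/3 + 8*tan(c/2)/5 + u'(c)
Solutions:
 u(c) = C1 - 8*c*log(-c)/3 - 8*c*log(3)/3 + 8*c/3 + 16*log(cos(c/2))/5


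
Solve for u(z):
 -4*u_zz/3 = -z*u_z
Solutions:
 u(z) = C1 + C2*erfi(sqrt(6)*z/4)


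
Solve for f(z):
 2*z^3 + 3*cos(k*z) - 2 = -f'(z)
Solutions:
 f(z) = C1 - z^4/2 + 2*z - 3*sin(k*z)/k


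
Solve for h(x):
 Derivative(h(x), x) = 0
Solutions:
 h(x) = C1


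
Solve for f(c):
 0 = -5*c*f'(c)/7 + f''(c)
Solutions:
 f(c) = C1 + C2*erfi(sqrt(70)*c/14)


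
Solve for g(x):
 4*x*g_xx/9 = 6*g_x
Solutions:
 g(x) = C1 + C2*x^(29/2)


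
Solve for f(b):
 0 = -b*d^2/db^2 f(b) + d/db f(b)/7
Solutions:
 f(b) = C1 + C2*b^(8/7)


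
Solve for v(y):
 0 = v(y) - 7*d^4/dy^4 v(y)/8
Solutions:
 v(y) = C1*exp(-14^(3/4)*y/7) + C2*exp(14^(3/4)*y/7) + C3*sin(14^(3/4)*y/7) + C4*cos(14^(3/4)*y/7)


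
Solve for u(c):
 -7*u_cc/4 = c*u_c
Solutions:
 u(c) = C1 + C2*erf(sqrt(14)*c/7)


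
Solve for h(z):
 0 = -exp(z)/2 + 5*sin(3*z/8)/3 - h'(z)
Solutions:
 h(z) = C1 - exp(z)/2 - 40*cos(3*z/8)/9


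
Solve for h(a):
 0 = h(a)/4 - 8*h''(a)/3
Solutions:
 h(a) = C1*exp(-sqrt(6)*a/8) + C2*exp(sqrt(6)*a/8)


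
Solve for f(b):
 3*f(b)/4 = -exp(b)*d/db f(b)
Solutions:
 f(b) = C1*exp(3*exp(-b)/4)


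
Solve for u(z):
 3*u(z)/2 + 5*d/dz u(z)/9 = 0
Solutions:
 u(z) = C1*exp(-27*z/10)


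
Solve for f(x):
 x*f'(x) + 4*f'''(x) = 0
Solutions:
 f(x) = C1 + Integral(C2*airyai(-2^(1/3)*x/2) + C3*airybi(-2^(1/3)*x/2), x)


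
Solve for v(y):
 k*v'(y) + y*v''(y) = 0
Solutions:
 v(y) = C1 + y^(1 - re(k))*(C2*sin(log(y)*Abs(im(k))) + C3*cos(log(y)*im(k)))


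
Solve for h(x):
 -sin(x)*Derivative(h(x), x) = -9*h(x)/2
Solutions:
 h(x) = C1*(cos(x) - 1)^(1/4)*(cos(x)^2 - 2*cos(x) + 1)/((cos(x) + 1)^(1/4)*(cos(x)^2 + 2*cos(x) + 1))


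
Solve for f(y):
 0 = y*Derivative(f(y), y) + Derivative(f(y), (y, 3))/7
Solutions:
 f(y) = C1 + Integral(C2*airyai(-7^(1/3)*y) + C3*airybi(-7^(1/3)*y), y)


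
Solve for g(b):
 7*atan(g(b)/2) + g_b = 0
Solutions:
 Integral(1/atan(_y/2), (_y, g(b))) = C1 - 7*b


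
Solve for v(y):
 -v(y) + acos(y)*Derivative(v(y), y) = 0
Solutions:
 v(y) = C1*exp(Integral(1/acos(y), y))


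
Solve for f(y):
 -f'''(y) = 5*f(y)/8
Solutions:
 f(y) = C3*exp(-5^(1/3)*y/2) + (C1*sin(sqrt(3)*5^(1/3)*y/4) + C2*cos(sqrt(3)*5^(1/3)*y/4))*exp(5^(1/3)*y/4)


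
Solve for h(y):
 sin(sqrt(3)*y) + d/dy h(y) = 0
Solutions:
 h(y) = C1 + sqrt(3)*cos(sqrt(3)*y)/3


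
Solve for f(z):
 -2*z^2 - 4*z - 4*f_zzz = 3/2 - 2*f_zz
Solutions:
 f(z) = C1 + C2*z + C3*exp(z/2) + z^4/12 + z^3 + 51*z^2/8


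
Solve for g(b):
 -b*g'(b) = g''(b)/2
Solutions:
 g(b) = C1 + C2*erf(b)


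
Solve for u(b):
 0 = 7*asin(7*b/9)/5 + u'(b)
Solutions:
 u(b) = C1 - 7*b*asin(7*b/9)/5 - sqrt(81 - 49*b^2)/5


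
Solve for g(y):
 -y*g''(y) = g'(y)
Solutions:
 g(y) = C1 + C2*log(y)


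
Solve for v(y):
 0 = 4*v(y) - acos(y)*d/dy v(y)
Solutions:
 v(y) = C1*exp(4*Integral(1/acos(y), y))


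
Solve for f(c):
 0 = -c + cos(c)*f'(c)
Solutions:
 f(c) = C1 + Integral(c/cos(c), c)


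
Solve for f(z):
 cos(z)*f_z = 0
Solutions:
 f(z) = C1


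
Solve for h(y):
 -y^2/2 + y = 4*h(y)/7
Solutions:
 h(y) = 7*y*(2 - y)/8


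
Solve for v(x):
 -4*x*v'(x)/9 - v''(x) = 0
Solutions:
 v(x) = C1 + C2*erf(sqrt(2)*x/3)


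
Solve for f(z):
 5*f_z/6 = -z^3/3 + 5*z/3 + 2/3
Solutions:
 f(z) = C1 - z^4/10 + z^2 + 4*z/5


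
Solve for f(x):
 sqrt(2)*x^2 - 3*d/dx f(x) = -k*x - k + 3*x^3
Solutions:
 f(x) = C1 + k*x^2/6 + k*x/3 - x^4/4 + sqrt(2)*x^3/9


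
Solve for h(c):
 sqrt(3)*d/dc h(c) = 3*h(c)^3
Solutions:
 h(c) = -sqrt(2)*sqrt(-1/(C1 + sqrt(3)*c))/2
 h(c) = sqrt(2)*sqrt(-1/(C1 + sqrt(3)*c))/2


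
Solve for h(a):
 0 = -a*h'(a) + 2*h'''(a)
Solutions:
 h(a) = C1 + Integral(C2*airyai(2^(2/3)*a/2) + C3*airybi(2^(2/3)*a/2), a)


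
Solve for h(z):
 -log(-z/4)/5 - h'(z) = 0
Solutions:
 h(z) = C1 - z*log(-z)/5 + z*(1 + 2*log(2))/5


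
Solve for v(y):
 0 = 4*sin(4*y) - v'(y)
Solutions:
 v(y) = C1 - cos(4*y)


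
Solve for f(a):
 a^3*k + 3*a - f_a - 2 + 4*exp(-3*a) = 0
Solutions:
 f(a) = C1 + a^4*k/4 + 3*a^2/2 - 2*a - 4*exp(-3*a)/3


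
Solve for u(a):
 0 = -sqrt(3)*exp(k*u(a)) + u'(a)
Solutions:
 u(a) = Piecewise((log(-1/(C1*k + sqrt(3)*a*k))/k, Ne(k, 0)), (nan, True))
 u(a) = Piecewise((C1 + sqrt(3)*a, Eq(k, 0)), (nan, True))


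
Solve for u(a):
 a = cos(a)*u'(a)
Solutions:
 u(a) = C1 + Integral(a/cos(a), a)


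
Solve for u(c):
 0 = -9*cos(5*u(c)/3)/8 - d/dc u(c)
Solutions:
 9*c/8 - 3*log(sin(5*u(c)/3) - 1)/10 + 3*log(sin(5*u(c)/3) + 1)/10 = C1


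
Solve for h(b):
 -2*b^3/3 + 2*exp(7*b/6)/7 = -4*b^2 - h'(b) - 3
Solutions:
 h(b) = C1 + b^4/6 - 4*b^3/3 - 3*b - 12*exp(7*b/6)/49


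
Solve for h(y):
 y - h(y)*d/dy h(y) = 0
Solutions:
 h(y) = -sqrt(C1 + y^2)
 h(y) = sqrt(C1 + y^2)


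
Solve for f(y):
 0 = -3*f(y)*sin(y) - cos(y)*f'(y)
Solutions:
 f(y) = C1*cos(y)^3


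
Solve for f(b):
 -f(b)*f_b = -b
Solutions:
 f(b) = -sqrt(C1 + b^2)
 f(b) = sqrt(C1 + b^2)


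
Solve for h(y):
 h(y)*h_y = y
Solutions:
 h(y) = -sqrt(C1 + y^2)
 h(y) = sqrt(C1 + y^2)


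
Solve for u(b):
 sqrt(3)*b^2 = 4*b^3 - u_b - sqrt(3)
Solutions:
 u(b) = C1 + b^4 - sqrt(3)*b^3/3 - sqrt(3)*b


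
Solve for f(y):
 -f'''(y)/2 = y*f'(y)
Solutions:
 f(y) = C1 + Integral(C2*airyai(-2^(1/3)*y) + C3*airybi(-2^(1/3)*y), y)


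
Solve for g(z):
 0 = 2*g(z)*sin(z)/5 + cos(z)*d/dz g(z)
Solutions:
 g(z) = C1*cos(z)^(2/5)


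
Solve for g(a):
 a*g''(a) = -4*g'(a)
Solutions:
 g(a) = C1 + C2/a^3


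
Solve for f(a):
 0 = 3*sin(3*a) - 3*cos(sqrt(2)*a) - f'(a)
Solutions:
 f(a) = C1 - 3*sqrt(2)*sin(sqrt(2)*a)/2 - cos(3*a)


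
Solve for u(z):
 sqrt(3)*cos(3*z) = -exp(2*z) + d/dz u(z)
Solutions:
 u(z) = C1 + exp(2*z)/2 + sqrt(3)*sin(3*z)/3


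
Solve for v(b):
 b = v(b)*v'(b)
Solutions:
 v(b) = -sqrt(C1 + b^2)
 v(b) = sqrt(C1 + b^2)


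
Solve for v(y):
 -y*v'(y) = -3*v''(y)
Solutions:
 v(y) = C1 + C2*erfi(sqrt(6)*y/6)


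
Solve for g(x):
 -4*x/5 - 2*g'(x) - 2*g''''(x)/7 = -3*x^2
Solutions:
 g(x) = C1 + C4*exp(-7^(1/3)*x) + x^3/2 - x^2/5 + (C2*sin(sqrt(3)*7^(1/3)*x/2) + C3*cos(sqrt(3)*7^(1/3)*x/2))*exp(7^(1/3)*x/2)


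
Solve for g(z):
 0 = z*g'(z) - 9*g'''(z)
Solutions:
 g(z) = C1 + Integral(C2*airyai(3^(1/3)*z/3) + C3*airybi(3^(1/3)*z/3), z)


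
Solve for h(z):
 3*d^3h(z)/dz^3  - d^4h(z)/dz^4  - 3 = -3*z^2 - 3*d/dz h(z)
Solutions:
 h(z) = C1 + C2*exp(z*(-2^(2/3)*(sqrt(21) + 5)^(1/3)/4 - 2^(1/3)/(2*(sqrt(21) + 5)^(1/3)) + 1))*sin(2^(1/3)*sqrt(3)*z*(-2^(1/3)*(sqrt(21) + 5)^(1/3) + 2/(sqrt(21) + 5)^(1/3))/4) + C3*exp(z*(-2^(2/3)*(sqrt(21) + 5)^(1/3)/4 - 2^(1/3)/(2*(sqrt(21) + 5)^(1/3)) + 1))*cos(2^(1/3)*sqrt(3)*z*(-2^(1/3)*(sqrt(21) + 5)^(1/3) + 2/(sqrt(21) + 5)^(1/3))/4) + C4*exp(z*(2^(1/3)/(sqrt(21) + 5)^(1/3) + 1 + 2^(2/3)*(sqrt(21) + 5)^(1/3)/2)) - z^3/3 + 3*z


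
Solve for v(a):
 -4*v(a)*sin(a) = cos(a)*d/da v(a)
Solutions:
 v(a) = C1*cos(a)^4


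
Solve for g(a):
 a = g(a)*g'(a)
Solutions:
 g(a) = -sqrt(C1 + a^2)
 g(a) = sqrt(C1 + a^2)


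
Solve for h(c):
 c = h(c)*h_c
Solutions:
 h(c) = -sqrt(C1 + c^2)
 h(c) = sqrt(C1 + c^2)


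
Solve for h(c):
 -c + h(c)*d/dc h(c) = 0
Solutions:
 h(c) = -sqrt(C1 + c^2)
 h(c) = sqrt(C1 + c^2)


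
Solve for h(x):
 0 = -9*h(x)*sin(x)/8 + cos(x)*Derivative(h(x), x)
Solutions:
 h(x) = C1/cos(x)^(9/8)


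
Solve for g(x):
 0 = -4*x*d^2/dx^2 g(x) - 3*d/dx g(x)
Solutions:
 g(x) = C1 + C2*x^(1/4)


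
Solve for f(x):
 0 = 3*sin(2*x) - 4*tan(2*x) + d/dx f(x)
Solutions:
 f(x) = C1 - 2*log(cos(2*x)) + 3*cos(2*x)/2


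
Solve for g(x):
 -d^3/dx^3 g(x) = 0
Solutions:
 g(x) = C1 + C2*x + C3*x^2


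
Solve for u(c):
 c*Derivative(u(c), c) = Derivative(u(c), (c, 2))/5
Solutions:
 u(c) = C1 + C2*erfi(sqrt(10)*c/2)


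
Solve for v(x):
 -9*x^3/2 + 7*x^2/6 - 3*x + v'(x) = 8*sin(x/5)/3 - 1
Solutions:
 v(x) = C1 + 9*x^4/8 - 7*x^3/18 + 3*x^2/2 - x - 40*cos(x/5)/3


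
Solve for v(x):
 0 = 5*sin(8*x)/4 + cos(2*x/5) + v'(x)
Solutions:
 v(x) = C1 - 5*sin(2*x/5)/2 + 5*cos(8*x)/32


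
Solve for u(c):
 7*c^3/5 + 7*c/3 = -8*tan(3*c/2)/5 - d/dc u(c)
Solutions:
 u(c) = C1 - 7*c^4/20 - 7*c^2/6 + 16*log(cos(3*c/2))/15


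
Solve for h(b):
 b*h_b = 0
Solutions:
 h(b) = C1


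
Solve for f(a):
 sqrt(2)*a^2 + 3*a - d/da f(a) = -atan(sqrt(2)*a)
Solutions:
 f(a) = C1 + sqrt(2)*a^3/3 + 3*a^2/2 + a*atan(sqrt(2)*a) - sqrt(2)*log(2*a^2 + 1)/4


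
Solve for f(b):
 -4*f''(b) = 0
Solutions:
 f(b) = C1 + C2*b


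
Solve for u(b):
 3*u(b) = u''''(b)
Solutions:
 u(b) = C1*exp(-3^(1/4)*b) + C2*exp(3^(1/4)*b) + C3*sin(3^(1/4)*b) + C4*cos(3^(1/4)*b)


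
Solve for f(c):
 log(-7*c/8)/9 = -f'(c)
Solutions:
 f(c) = C1 - c*log(-c)/9 + c*(-log(7) + 1 + 3*log(2))/9


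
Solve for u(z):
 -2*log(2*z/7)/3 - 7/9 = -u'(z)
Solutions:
 u(z) = C1 + 2*z*log(z)/3 - 2*z*log(7)/3 + z/9 + 2*z*log(2)/3


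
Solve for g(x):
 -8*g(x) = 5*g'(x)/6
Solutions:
 g(x) = C1*exp(-48*x/5)


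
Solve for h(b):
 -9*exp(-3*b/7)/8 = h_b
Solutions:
 h(b) = C1 + 21*exp(-3*b/7)/8


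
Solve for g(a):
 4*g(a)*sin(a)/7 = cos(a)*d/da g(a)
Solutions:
 g(a) = C1/cos(a)^(4/7)


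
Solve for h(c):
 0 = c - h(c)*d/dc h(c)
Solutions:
 h(c) = -sqrt(C1 + c^2)
 h(c) = sqrt(C1 + c^2)


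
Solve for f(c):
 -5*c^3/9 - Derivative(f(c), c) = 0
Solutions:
 f(c) = C1 - 5*c^4/36


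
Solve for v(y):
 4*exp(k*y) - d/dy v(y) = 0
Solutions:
 v(y) = C1 + 4*exp(k*y)/k


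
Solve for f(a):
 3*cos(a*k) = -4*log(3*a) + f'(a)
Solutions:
 f(a) = C1 + 4*a*log(a) - 4*a + 4*a*log(3) + 3*Piecewise((sin(a*k)/k, Ne(k, 0)), (a, True))


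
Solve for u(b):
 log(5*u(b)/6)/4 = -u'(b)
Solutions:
 4*Integral(1/(log(_y) - log(6) + log(5)), (_y, u(b))) = C1 - b


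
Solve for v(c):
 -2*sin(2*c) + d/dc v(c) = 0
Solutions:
 v(c) = C1 - cos(2*c)


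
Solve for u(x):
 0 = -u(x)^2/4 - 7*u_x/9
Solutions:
 u(x) = 28/(C1 + 9*x)


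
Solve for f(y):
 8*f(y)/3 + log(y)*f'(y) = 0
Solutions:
 f(y) = C1*exp(-8*li(y)/3)


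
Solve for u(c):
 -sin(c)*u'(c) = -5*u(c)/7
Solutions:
 u(c) = C1*(cos(c) - 1)^(5/14)/(cos(c) + 1)^(5/14)


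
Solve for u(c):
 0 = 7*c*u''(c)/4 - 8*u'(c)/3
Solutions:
 u(c) = C1 + C2*c^(53/21)


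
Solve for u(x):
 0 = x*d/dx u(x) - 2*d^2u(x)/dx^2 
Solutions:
 u(x) = C1 + C2*erfi(x/2)


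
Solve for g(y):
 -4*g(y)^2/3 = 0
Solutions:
 g(y) = 0


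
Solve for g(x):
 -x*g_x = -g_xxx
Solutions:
 g(x) = C1 + Integral(C2*airyai(x) + C3*airybi(x), x)


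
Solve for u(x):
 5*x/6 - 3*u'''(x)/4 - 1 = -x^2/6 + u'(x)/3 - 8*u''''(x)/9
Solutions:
 u(x) = C1 + C2*exp(x*(-3^(1/3)*(64*sqrt(1267) + 2291)^(1/3) - 27*3^(2/3)/(64*sqrt(1267) + 2291)^(1/3) + 18)/64)*sin(3^(1/6)*x*(-3^(2/3)*(64*sqrt(1267) + 2291)^(1/3) + 81/(64*sqrt(1267) + 2291)^(1/3))/64) + C3*exp(x*(-3^(1/3)*(64*sqrt(1267) + 2291)^(1/3) - 27*3^(2/3)/(64*sqrt(1267) + 2291)^(1/3) + 18)/64)*cos(3^(1/6)*x*(-3^(2/3)*(64*sqrt(1267) + 2291)^(1/3) + 81/(64*sqrt(1267) + 2291)^(1/3))/64) + C4*exp(x*(27*3^(2/3)/(64*sqrt(1267) + 2291)^(1/3) + 9 + 3^(1/3)*(64*sqrt(1267) + 2291)^(1/3))/32) + x^3/6 + 5*x^2/4 - 21*x/4


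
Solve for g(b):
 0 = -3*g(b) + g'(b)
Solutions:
 g(b) = C1*exp(3*b)


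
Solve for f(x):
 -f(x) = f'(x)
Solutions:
 f(x) = C1*exp(-x)


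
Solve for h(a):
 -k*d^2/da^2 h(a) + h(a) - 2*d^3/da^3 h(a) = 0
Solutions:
 h(a) = C1*exp(-a*(k^2/(k^3 + sqrt(-k^6 + (k^3 - 54)^2) - 54)^(1/3) + k + (k^3 + sqrt(-k^6 + (k^3 - 54)^2) - 54)^(1/3))/6) + C2*exp(a*(-4*k^2/((-1 + sqrt(3)*I)*(k^3 + sqrt(-k^6 + (k^3 - 54)^2) - 54)^(1/3)) - 2*k + (k^3 + sqrt(-k^6 + (k^3 - 54)^2) - 54)^(1/3) - sqrt(3)*I*(k^3 + sqrt(-k^6 + (k^3 - 54)^2) - 54)^(1/3))/12) + C3*exp(a*(4*k^2/((1 + sqrt(3)*I)*(k^3 + sqrt(-k^6 + (k^3 - 54)^2) - 54)^(1/3)) - 2*k + (k^3 + sqrt(-k^6 + (k^3 - 54)^2) - 54)^(1/3) + sqrt(3)*I*(k^3 + sqrt(-k^6 + (k^3 - 54)^2) - 54)^(1/3))/12)


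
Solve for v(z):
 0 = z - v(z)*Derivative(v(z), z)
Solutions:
 v(z) = -sqrt(C1 + z^2)
 v(z) = sqrt(C1 + z^2)


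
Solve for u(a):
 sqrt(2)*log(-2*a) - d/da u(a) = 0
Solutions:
 u(a) = C1 + sqrt(2)*a*log(-a) + sqrt(2)*a*(-1 + log(2))


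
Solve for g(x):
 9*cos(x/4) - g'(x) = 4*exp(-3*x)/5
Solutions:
 g(x) = C1 + 36*sin(x/4) + 4*exp(-3*x)/15


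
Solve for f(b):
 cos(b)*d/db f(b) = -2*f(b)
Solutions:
 f(b) = C1*(sin(b) - 1)/(sin(b) + 1)


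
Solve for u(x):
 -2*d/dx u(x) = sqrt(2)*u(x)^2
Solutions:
 u(x) = 2/(C1 + sqrt(2)*x)


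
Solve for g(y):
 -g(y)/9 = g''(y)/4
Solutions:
 g(y) = C1*sin(2*y/3) + C2*cos(2*y/3)


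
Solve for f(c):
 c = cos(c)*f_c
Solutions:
 f(c) = C1 + Integral(c/cos(c), c)


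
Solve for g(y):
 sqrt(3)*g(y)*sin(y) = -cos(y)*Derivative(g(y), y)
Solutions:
 g(y) = C1*cos(y)^(sqrt(3))


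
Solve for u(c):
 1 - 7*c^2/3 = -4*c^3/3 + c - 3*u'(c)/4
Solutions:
 u(c) = C1 - 4*c^4/9 + 28*c^3/27 + 2*c^2/3 - 4*c/3


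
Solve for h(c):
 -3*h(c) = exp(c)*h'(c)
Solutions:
 h(c) = C1*exp(3*exp(-c))


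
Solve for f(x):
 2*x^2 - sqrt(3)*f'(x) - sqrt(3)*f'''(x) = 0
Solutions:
 f(x) = C1 + C2*sin(x) + C3*cos(x) + 2*sqrt(3)*x^3/9 - 4*sqrt(3)*x/3


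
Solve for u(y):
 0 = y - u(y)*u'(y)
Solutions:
 u(y) = -sqrt(C1 + y^2)
 u(y) = sqrt(C1 + y^2)


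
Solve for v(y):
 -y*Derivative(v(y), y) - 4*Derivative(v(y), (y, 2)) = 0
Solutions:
 v(y) = C1 + C2*erf(sqrt(2)*y/4)


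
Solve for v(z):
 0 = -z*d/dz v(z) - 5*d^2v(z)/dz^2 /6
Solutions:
 v(z) = C1 + C2*erf(sqrt(15)*z/5)


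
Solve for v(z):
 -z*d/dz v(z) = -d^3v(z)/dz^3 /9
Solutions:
 v(z) = C1 + Integral(C2*airyai(3^(2/3)*z) + C3*airybi(3^(2/3)*z), z)


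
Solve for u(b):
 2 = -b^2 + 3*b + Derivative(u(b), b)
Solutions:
 u(b) = C1 + b^3/3 - 3*b^2/2 + 2*b


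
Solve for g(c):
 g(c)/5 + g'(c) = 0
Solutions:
 g(c) = C1*exp(-c/5)


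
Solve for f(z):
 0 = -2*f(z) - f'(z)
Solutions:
 f(z) = C1*exp(-2*z)


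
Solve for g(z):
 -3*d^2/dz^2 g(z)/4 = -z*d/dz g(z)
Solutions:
 g(z) = C1 + C2*erfi(sqrt(6)*z/3)


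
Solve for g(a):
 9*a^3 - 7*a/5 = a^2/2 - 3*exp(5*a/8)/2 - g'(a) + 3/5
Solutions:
 g(a) = C1 - 9*a^4/4 + a^3/6 + 7*a^2/10 + 3*a/5 - 12*exp(5*a/8)/5


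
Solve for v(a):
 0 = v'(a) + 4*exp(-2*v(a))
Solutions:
 v(a) = log(-sqrt(C1 - 8*a))
 v(a) = log(C1 - 8*a)/2


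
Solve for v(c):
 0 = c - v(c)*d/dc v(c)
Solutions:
 v(c) = -sqrt(C1 + c^2)
 v(c) = sqrt(C1 + c^2)


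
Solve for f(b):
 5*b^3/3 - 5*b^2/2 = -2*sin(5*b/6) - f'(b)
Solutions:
 f(b) = C1 - 5*b^4/12 + 5*b^3/6 + 12*cos(5*b/6)/5


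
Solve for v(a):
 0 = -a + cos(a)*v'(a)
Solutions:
 v(a) = C1 + Integral(a/cos(a), a)


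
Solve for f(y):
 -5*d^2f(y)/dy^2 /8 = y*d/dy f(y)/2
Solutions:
 f(y) = C1 + C2*erf(sqrt(10)*y/5)


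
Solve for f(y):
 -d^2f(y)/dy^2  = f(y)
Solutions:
 f(y) = C1*sin(y) + C2*cos(y)
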